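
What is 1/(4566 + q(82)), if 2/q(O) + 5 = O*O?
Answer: 6719/30678956 ≈ 0.00021901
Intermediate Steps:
q(O) = 2/(-5 + O**2) (q(O) = 2/(-5 + O*O) = 2/(-5 + O**2))
1/(4566 + q(82)) = 1/(4566 + 2/(-5 + 82**2)) = 1/(4566 + 2/(-5 + 6724)) = 1/(4566 + 2/6719) = 1/(30678956/6719) = 6719/30678956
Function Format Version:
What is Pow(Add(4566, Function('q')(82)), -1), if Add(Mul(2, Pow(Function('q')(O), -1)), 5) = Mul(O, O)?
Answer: Rational(6719, 30678956) ≈ 0.00021901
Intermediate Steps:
Function('q')(O) = Mul(2, Pow(Add(-5, Pow(O, 2)), -1)) (Function('q')(O) = Mul(2, Pow(Add(-5, Mul(O, O)), -1)) = Mul(2, Pow(Add(-5, Pow(O, 2)), -1)))
Pow(Add(4566, Function('q')(82)), -1) = Pow(Add(4566, Mul(2, Pow(Add(-5, Pow(82, 2)), -1))), -1) = Pow(Add(4566, Mul(2, Pow(Add(-5, 6724), -1))), -1) = Pow(Add(4566, Mul(2, Pow(6719, -1))), -1) = Pow(Add(4566, Mul(2, Rational(1, 6719))), -1) = Pow(Add(4566, Rational(2, 6719)), -1) = Pow(Rational(30678956, 6719), -1) = Rational(6719, 30678956)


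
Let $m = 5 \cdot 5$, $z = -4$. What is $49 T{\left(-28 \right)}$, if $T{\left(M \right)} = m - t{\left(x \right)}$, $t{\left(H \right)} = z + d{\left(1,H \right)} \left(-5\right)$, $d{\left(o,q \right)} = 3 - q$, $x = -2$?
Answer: $2646$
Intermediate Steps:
$t{\left(H \right)} = -19 + 5 H$ ($t{\left(H \right)} = -4 + \left(3 - H\right) \left(-5\right) = -4 + \left(-15 + 5 H\right) = -19 + 5 H$)
$m = 25$
$T{\left(M \right)} = 54$ ($T{\left(M \right)} = 25 - \left(-19 + 5 \left(-2\right)\right) = 25 - \left(-19 - 10\right) = 25 - -29 = 25 + 29 = 54$)
$49 T{\left(-28 \right)} = 49 \cdot 54 = 2646$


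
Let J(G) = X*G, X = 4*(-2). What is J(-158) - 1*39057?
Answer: -37793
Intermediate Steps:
X = -8
J(G) = -8*G
J(-158) - 1*39057 = -8*(-158) - 1*39057 = 1264 - 39057 = -37793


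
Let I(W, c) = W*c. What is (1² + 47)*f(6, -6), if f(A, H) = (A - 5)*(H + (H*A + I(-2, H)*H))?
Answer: -5472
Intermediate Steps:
f(A, H) = (-5 + A)*(H - 2*H² + A*H) (f(A, H) = (A - 5)*(H + (H*A + (-2*H)*H)) = (-5 + A)*(H + (A*H - 2*H²)) = (-5 + A)*(H + (-2*H² + A*H)) = (-5 + A)*(H - 2*H² + A*H))
(1² + 47)*f(6, -6) = (1² + 47)*(-6*(-5 + 6² - 4*6 + 10*(-6) - 2*6*(-6))) = (1 + 47)*(-6*(-5 + 36 - 24 - 60 + 72)) = 48*(-6*19) = 48*(-114) = -5472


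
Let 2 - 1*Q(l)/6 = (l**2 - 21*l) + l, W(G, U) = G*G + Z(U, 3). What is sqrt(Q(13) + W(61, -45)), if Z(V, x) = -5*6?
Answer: sqrt(4249) ≈ 65.184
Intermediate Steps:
Z(V, x) = -30
W(G, U) = -30 + G**2 (W(G, U) = G*G - 30 = G**2 - 30 = -30 + G**2)
Q(l) = 12 - 6*l**2 + 120*l (Q(l) = 12 - 6*((l**2 - 21*l) + l) = 12 - 6*(l**2 - 20*l) = 12 + (-6*l**2 + 120*l) = 12 - 6*l**2 + 120*l)
sqrt(Q(13) + W(61, -45)) = sqrt((12 - 6*13**2 + 120*13) + (-30 + 61**2)) = sqrt((12 - 6*169 + 1560) + (-30 + 3721)) = sqrt((12 - 1014 + 1560) + 3691) = sqrt(558 + 3691) = sqrt(4249)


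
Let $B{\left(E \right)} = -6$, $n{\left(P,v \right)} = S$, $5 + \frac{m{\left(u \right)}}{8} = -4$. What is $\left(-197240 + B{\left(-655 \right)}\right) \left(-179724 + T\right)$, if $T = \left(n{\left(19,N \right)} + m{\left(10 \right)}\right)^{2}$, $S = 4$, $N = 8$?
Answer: $34537774600$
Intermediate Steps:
$m{\left(u \right)} = -72$ ($m{\left(u \right)} = -40 + 8 \left(-4\right) = -40 - 32 = -72$)
$n{\left(P,v \right)} = 4$
$T = 4624$ ($T = \left(4 - 72\right)^{2} = \left(-68\right)^{2} = 4624$)
$\left(-197240 + B{\left(-655 \right)}\right) \left(-179724 + T\right) = \left(-197240 - 6\right) \left(-179724 + 4624\right) = \left(-197246\right) \left(-175100\right) = 34537774600$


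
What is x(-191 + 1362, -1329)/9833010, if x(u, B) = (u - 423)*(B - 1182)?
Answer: -28458/148985 ≈ -0.19101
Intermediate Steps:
x(u, B) = (-1182 + B)*(-423 + u) (x(u, B) = (-423 + u)*(-1182 + B) = (-1182 + B)*(-423 + u))
x(-191 + 1362, -1329)/9833010 = (499986 - 1182*(-191 + 1362) - 423*(-1329) - 1329*(-191 + 1362))/9833010 = (499986 - 1182*1171 + 562167 - 1329*1171)*(1/9833010) = (499986 - 1384122 + 562167 - 1556259)*(1/9833010) = -1878228*1/9833010 = -28458/148985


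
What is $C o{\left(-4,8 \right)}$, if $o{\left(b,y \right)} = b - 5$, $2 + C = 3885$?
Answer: $-34947$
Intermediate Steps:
$C = 3883$ ($C = -2 + 3885 = 3883$)
$o{\left(b,y \right)} = -5 + b$
$C o{\left(-4,8 \right)} = 3883 \left(-5 - 4\right) = 3883 \left(-9\right) = -34947$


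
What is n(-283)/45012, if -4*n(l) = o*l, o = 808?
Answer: 28583/22506 ≈ 1.2700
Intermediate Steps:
n(l) = -202*l
n(-283)/45012 = -202*(-283)/45012 = 57166*(1/45012) = 28583/22506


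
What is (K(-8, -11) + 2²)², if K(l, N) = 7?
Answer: 121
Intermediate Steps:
(K(-8, -11) + 2²)² = (7 + 2²)² = (7 + 4)² = 11² = 121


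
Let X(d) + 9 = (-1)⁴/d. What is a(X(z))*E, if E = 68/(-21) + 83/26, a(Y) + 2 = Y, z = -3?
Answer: 425/819 ≈ 0.51893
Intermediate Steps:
X(d) = -9 + 1/d (X(d) = -9 + (-1)⁴/d = -9 + 1/d)
a(Y) = -2 + Y
E = -25/546 (E = 68*(-1/21) + 83*(1/26) = -68/21 + 83/26 = -25/546 ≈ -0.045788)
a(X(z))*E = (-2 + (-9 + 1/(-3)))*(-25/546) = (-2 + (-9 - ⅓))*(-25/546) = (-2 - 28/3)*(-25/546) = -34/3*(-25/546) = 425/819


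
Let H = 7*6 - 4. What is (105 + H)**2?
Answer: 20449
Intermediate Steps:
H = 38 (H = 42 - 4 = 38)
(105 + H)**2 = (105 + 38)**2 = 143**2 = 20449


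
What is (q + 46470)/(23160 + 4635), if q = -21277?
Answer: 25193/27795 ≈ 0.90639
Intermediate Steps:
(q + 46470)/(23160 + 4635) = (-21277 + 46470)/(23160 + 4635) = 25193/27795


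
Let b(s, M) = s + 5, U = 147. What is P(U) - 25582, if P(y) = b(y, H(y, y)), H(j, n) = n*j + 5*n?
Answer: -25430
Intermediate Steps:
H(j, n) = 5*n + j*n (H(j, n) = j*n + 5*n = 5*n + j*n)
b(s, M) = 5 + s
P(y) = 5 + y
P(U) - 25582 = (5 + 147) - 25582 = 152 - 25582 = -25430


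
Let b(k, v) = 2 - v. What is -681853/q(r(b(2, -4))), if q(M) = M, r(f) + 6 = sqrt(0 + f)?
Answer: 681853/5 + 681853*sqrt(6)/30 ≈ 1.9204e+5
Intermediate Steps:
r(f) = -6 + sqrt(f) (r(f) = -6 + sqrt(0 + f) = -6 + sqrt(f))
-681853/q(r(b(2, -4))) = -681853/(-6 + sqrt(2 - 1*(-4))) = -681853/(-6 + sqrt(2 + 4)) = -681853/(-6 + sqrt(6))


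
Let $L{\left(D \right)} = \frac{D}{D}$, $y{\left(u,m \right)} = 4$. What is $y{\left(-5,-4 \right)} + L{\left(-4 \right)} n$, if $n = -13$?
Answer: $-9$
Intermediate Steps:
$L{\left(D \right)} = 1$
$y{\left(-5,-4 \right)} + L{\left(-4 \right)} n = 4 + 1 \left(-13\right) = 4 - 13 = -9$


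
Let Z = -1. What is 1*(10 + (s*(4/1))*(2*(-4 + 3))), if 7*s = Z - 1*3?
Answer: 102/7 ≈ 14.571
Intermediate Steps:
s = -4/7 (s = (-1 - 1*3)/7 = (-1 - 3)/7 = (⅐)*(-4) = -4/7 ≈ -0.57143)
1*(10 + (s*(4/1))*(2*(-4 + 3))) = 1*(10 + (-16/(7*1))*(2*(-4 + 3))) = 1*(10 + (-16/7)*(2*(-1))) = 1*(10 - 4/7*4*(-2)) = 1*(10 - 16/7*(-2)) = 1*(10 + 32/7) = 1*(102/7) = 102/7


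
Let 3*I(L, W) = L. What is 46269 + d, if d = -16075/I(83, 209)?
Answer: 3792102/83 ≈ 45688.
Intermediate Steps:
I(L, W) = L/3
d = -48225/83 (d = -16075/((⅓)*83) = -16075/83/3 = -16075*3/83 = -48225/83 ≈ -581.02)
46269 + d = 46269 - 48225/83 = 3792102/83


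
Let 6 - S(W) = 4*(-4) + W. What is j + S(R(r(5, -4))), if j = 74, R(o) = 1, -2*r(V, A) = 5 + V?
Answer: 95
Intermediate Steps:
r(V, A) = -5/2 - V/2 (r(V, A) = -(5 + V)/2 = -5/2 - V/2)
S(W) = 22 - W (S(W) = 6 - (4*(-4) + W) = 6 - (-16 + W) = 6 + (16 - W) = 22 - W)
j + S(R(r(5, -4))) = 74 + (22 - 1*1) = 74 + (22 - 1) = 74 + 21 = 95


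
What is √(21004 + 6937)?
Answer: √27941 ≈ 167.16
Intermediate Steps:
√(21004 + 6937) = √27941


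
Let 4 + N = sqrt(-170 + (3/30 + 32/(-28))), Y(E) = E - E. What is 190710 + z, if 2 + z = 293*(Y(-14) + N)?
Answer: 189536 + 293*I*sqrt(838110)/70 ≈ 1.8954e+5 + 3832.0*I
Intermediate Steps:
Y(E) = 0
N = -4 + I*sqrt(838110)/70 (N = -4 + sqrt(-170 + (3/30 + 32/(-28))) = -4 + sqrt(-170 + (3*(1/30) + 32*(-1/28))) = -4 + sqrt(-170 + (1/10 - 8/7)) = -4 + sqrt(-170 - 73/70) = -4 + sqrt(-11973/70) = -4 + I*sqrt(838110)/70 ≈ -4.0 + 13.078*I)
z = -1174 + 293*I*sqrt(838110)/70 (z = -2 + 293*(0 + (-4 + I*sqrt(838110)/70)) = -2 + 293*(-4 + I*sqrt(838110)/70) = -2 + (-1172 + 293*I*sqrt(838110)/70) = -1174 + 293*I*sqrt(838110)/70 ≈ -1174.0 + 3832.0*I)
190710 + z = 190710 + (-1174 + 293*I*sqrt(838110)/70) = 189536 + 293*I*sqrt(838110)/70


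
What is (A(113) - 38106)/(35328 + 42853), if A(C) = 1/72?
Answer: -2743631/5629032 ≈ -0.48741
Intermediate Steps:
A(C) = 1/72
(A(113) - 38106)/(35328 + 42853) = (1/72 - 38106)/(35328 + 42853) = -2743631/72/78181 = -2743631/72*1/78181 = -2743631/5629032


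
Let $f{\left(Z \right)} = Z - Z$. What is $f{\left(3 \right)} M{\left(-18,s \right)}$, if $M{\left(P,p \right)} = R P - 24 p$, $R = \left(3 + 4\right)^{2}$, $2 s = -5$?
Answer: $0$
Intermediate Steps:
$s = - \frac{5}{2}$ ($s = \frac{1}{2} \left(-5\right) = - \frac{5}{2} \approx -2.5$)
$R = 49$ ($R = 7^{2} = 49$)
$M{\left(P,p \right)} = - 24 p + 49 P$ ($M{\left(P,p \right)} = 49 P - 24 p = - 24 p + 49 P$)
$f{\left(Z \right)} = 0$
$f{\left(3 \right)} M{\left(-18,s \right)} = 0 \left(\left(-24\right) \left(- \frac{5}{2}\right) + 49 \left(-18\right)\right) = 0 \left(60 - 882\right) = 0 \left(-822\right) = 0$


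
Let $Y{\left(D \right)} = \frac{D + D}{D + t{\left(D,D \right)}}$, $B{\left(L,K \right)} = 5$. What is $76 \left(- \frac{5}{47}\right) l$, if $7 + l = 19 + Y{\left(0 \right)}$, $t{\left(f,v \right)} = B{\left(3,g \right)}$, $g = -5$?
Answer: $- \frac{4560}{47} \approx -97.021$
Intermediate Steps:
$t{\left(f,v \right)} = 5$
$Y{\left(D \right)} = \frac{2 D}{5 + D}$ ($Y{\left(D \right)} = \frac{D + D}{D + 5} = \frac{2 D}{5 + D}$)
$l = 12$ ($l = -7 + \left(19 + 2 \cdot 0 \frac{1}{5 + 0}\right) = -7 + \left(19 + 2 \cdot 0 \cdot \frac{1}{5}\right) = -7 + \left(19 + 0\right) = -7 + 19 = 12$)
$76 \left(- \frac{5}{47}\right) l = 76 \left(- \frac{5}{47}\right) 12 = \left(- \frac{380}{47}\right) 12 = - \frac{4560}{47}$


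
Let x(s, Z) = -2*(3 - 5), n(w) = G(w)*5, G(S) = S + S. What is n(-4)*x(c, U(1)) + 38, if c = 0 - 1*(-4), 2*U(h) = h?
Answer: -122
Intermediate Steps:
U(h) = h/2
G(S) = 2*S
c = 4 (c = 0 + 4 = 4)
n(w) = 10*w (n(w) = (2*w)*5 = 10*w)
x(s, Z) = 4 (x(s, Z) = -2*(-2) = 4)
n(-4)*x(c, U(1)) + 38 = (10*(-4))*4 + 38 = -40*4 + 38 = -160 + 38 = -122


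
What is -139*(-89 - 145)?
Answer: 32526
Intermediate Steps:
-139*(-89 - 145) = -139*(-234) = -1*(-32526) = 32526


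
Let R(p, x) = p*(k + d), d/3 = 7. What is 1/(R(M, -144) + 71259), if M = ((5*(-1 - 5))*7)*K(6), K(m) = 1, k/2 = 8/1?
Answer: 1/63489 ≈ 1.5751e-5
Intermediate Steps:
d = 21 (d = 3*7 = 21)
k = 16 (k = 2*(8/1) = 2*(8*1) = 2*8 = 16)
M = -210 (M = ((5*(-1 - 5))*7)*1 = ((5*(-6))*7)*1 = -30*7*1 = -210*1 = -210)
R(p, x) = 37*p (R(p, x) = p*(16 + 21) = p*37 = 37*p)
1/(R(M, -144) + 71259) = 1/(37*(-210) + 71259) = 1/(-7770 + 71259) = 1/63489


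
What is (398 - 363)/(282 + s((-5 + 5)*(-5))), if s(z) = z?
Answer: 35/282 ≈ 0.12411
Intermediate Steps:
(398 - 363)/(282 + s((-5 + 5)*(-5))) = (398 - 363)/(282 + (-5 + 5)*(-5)) = 35/(282 + 0*(-5)) = 35/(282 + 0) = 35/282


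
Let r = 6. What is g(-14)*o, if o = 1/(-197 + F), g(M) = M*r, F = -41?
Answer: 6/17 ≈ 0.35294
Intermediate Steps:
g(M) = 6*M (g(M) = M*6 = 6*M)
o = -1/238 (o = 1/(-197 - 41) = 1/(-238) = -1/238 ≈ -0.0042017)
g(-14)*o = (6*(-14))*(-1/238) = -84*(-1/238) = 6/17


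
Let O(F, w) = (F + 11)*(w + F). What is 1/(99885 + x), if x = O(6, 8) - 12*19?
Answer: 1/99895 ≈ 1.0011e-5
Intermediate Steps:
O(F, w) = (11 + F)*(F + w)
x = 10 (x = (6² + 11*6 + 11*8 + 6*8) - 12*19 = (36 + 66 + 88 + 48) - 228 = 238 - 228 = 10)
1/(99885 + x) = 1/(99885 + 10) = 1/99895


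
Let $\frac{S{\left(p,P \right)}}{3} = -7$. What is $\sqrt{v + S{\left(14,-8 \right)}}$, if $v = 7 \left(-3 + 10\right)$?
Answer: $2 \sqrt{7} \approx 5.2915$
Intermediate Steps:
$S{\left(p,P \right)} = -21$ ($S{\left(p,P \right)} = 3 \left(-7\right) = -21$)
$v = 49$ ($v = 7 \cdot 7 = 49$)
$\sqrt{v + S{\left(14,-8 \right)}} = \sqrt{49 - 21} = \sqrt{28} = 2 \sqrt{7}$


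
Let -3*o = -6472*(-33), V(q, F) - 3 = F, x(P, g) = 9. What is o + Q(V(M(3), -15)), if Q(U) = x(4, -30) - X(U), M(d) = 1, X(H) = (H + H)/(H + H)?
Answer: -71184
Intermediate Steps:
X(H) = 1 (X(H) = (2*H)/((2*H)) = (2*H)*(1/(2*H)) = 1)
V(q, F) = 3 + F
o = -71192 (o = -(-6472)*(-33)/3 = -⅓*213576 = -71192)
Q(U) = 8 (Q(U) = 9 - 1*1 = 9 - 1 = 8)
o + Q(V(M(3), -15)) = -71192 + 8 = -71184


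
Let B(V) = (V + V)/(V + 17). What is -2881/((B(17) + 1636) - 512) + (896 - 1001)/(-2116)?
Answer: -5978071/2380500 ≈ -2.5113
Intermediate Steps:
B(V) = 2*V/(17 + V) (B(V) = (2*V)/(17 + V) = 2*V/(17 + V))
-2881/((B(17) + 1636) - 512) + (896 - 1001)/(-2116) = -2881/((2*17/(17 + 17) + 1636) - 512) + (896 - 1001)/(-2116) = -2881/((2*17/34 + 1636) - 512) - 105*(-1/2116) = -2881/((2*17*(1/34) + 1636) - 512) + 105/2116 = -2881/((1 + 1636) - 512) + 105/2116 = -2881/(1637 - 512) + 105/2116 = -2881/1125 + 105/2116 = -5978071/2380500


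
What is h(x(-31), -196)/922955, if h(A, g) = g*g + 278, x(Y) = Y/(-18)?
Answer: 38694/922955 ≈ 0.041924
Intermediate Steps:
x(Y) = -Y/18 (x(Y) = Y*(-1/18) = -Y/18)
h(A, g) = 278 + g² (h(A, g) = g² + 278 = 278 + g²)
h(x(-31), -196)/922955 = (278 + (-196)²)/922955 = (278 + 38416)*(1/922955) = 38694*(1/922955) = 38694/922955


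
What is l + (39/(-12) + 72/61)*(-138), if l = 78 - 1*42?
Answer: 39237/122 ≈ 321.61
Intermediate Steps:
l = 36 (l = 78 - 42 = 36)
l + (39/(-12) + 72/61)*(-138) = 36 + (39/(-12) + 72/61)*(-138) = 36 + (39*(-1/12) + 72*(1/61))*(-138) = 36 + (-13/4 + 72/61)*(-138) = 36 - 505/244*(-138) = 36 + 34845/122 = 39237/122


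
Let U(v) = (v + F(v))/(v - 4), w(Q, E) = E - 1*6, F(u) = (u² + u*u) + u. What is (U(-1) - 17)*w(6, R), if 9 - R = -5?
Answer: -136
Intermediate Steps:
R = 14 (R = 9 - 1*(-5) = 9 + 5 = 14)
F(u) = u + 2*u² (F(u) = (u² + u²) + u = 2*u² + u = u + 2*u²)
w(Q, E) = -6 + E (w(Q, E) = E - 6 = -6 + E)
U(v) = (v + v*(1 + 2*v))/(-4 + v) (U(v) = (v + v*(1 + 2*v))/(v - 4) = (v + v*(1 + 2*v))/(-4 + v))
(U(-1) - 17)*w(6, R) = (2*(-1)*(1 - 1)/(-4 - 1) - 17)*(-6 + 14) = (2*(-1)*0/(-5) - 17)*8 = (2*(-1)*(-⅕)*0 - 17)*8 = (0 - 17)*8 = -17*8 = -136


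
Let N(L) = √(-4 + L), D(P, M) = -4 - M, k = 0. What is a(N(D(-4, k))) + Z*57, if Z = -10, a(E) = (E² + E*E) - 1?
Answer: -587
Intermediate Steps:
a(E) = -1 + 2*E² (a(E) = (E² + E²) - 1 = 2*E² - 1 = -1 + 2*E²)
a(N(D(-4, k))) + Z*57 = (-1 + 2*(√(-4 + (-4 - 1*0)))²) - 10*57 = (-1 + 2*(√(-4 + (-4 + 0)))²) - 570 = (-1 + 2*(√(-4 - 4))²) - 570 = (-1 + 2*(√(-8))²) - 570 = (-1 + 2*(2*I*√2)²) - 570 = (-1 + 2*(-8)) - 570 = (-1 - 16) - 570 = -17 - 570 = -587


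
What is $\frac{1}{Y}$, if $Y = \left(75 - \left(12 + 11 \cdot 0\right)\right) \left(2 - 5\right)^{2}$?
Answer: $\frac{1}{567} \approx 0.0017637$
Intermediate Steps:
$Y = 567$ ($Y = \left(75 - 12\right) \left(-3\right)^{2} = \left(75 + \left(-12 + 0\right)\right) 9 = \left(75 - 12\right) 9 = 63 \cdot 9 = 567$)
$\frac{1}{Y} = \frac{1}{567}$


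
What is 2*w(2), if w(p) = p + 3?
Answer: 10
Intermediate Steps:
w(p) = 3 + p
2*w(2) = 2*(3 + 2) = 2*5 = 10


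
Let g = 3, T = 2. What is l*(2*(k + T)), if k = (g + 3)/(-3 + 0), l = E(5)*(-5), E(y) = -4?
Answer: 0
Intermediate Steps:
l = 20 (l = -4*(-5) = 20)
k = -2 (k = (3 + 3)/(-3 + 0) = 6/(-3) = 6*(-1/3) = -2)
l*(2*(k + T)) = 20*(2*(-2 + 2)) = 20*(2*0) = 20*0 = 0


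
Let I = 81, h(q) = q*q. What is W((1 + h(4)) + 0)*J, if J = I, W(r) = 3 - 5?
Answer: -162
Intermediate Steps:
h(q) = q**2
W(r) = -2
J = 81
W((1 + h(4)) + 0)*J = -2*81 = -162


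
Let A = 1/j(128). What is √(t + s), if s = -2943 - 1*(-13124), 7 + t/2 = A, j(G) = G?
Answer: √650689/8 ≈ 100.83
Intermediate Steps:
A = 1/128 ≈ 0.0078125
t = -895/64 (t = -14 + 2*(1/128) = -14 + 1/64 = -895/64 ≈ -13.984)
s = 10181 (s = -2943 + 13124 = 10181)
√(t + s) = √(-895/64 + 10181) = √(650689/64) = √650689/8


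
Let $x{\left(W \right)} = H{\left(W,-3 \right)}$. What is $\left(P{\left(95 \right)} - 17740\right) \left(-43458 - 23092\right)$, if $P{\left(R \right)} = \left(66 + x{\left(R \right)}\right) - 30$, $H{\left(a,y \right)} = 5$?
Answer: $1177868450$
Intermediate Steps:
$x{\left(W \right)} = 5$
$P{\left(R \right)} = 41$ ($P{\left(R \right)} = \left(66 + 5\right) - 30 = 71 - 30 = 41$)
$\left(P{\left(95 \right)} - 17740\right) \left(-43458 - 23092\right) = \left(41 - 17740\right) \left(-43458 - 23092\right) = \left(41 - 17740\right) \left(-66550\right) = \left(-17699\right) \left(-66550\right) = 1177868450$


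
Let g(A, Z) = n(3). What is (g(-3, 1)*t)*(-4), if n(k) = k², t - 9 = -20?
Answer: 396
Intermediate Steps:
t = -11 (t = 9 - 20 = -11)
g(A, Z) = 9 (g(A, Z) = 3² = 9)
(g(-3, 1)*t)*(-4) = (9*(-11))*(-4) = -99*(-4) = 396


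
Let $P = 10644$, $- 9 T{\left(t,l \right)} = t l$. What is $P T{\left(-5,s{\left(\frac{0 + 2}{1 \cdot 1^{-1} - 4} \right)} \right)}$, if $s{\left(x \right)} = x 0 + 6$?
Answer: $35480$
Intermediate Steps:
$s{\left(x \right)} = 6$ ($s{\left(x \right)} = 0 + 6 = 6$)
$T{\left(t,l \right)} = - \frac{l t}{9}$ ($T{\left(t,l \right)} = - \frac{t l}{9} = - \frac{l t}{9}$)
$P T{\left(-5,s{\left(\frac{0 + 2}{1 \cdot 1^{-1} - 4} \right)} \right)} = 10644 \left(\left(- \frac{1}{9}\right) 6 \left(-5\right)\right) = 10644 \cdot \frac{10}{3} = 35480$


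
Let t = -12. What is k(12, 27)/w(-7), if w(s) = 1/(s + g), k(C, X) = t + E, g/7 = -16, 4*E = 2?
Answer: 2737/2 ≈ 1368.5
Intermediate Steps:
E = ½ (E = (¼)*2 = ½ ≈ 0.50000)
g = -112 (g = 7*(-16) = -112)
k(C, X) = -23/2 (k(C, X) = -12 + ½ = -23/2)
w(s) = 1/(-112 + s) (w(s) = 1/(s - 112) = 1/(-112 + s))
k(12, 27)/w(-7) = -23/(2*(1/(-112 - 7))) = -23/(2*(1/(-119))) = -23/(2*(-1/119)) = -23/2*(-119) = 2737/2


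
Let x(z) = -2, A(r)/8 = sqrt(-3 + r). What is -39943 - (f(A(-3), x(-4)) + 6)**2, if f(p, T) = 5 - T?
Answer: -40112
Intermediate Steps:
A(r) = 8*sqrt(-3 + r)
-39943 - (f(A(-3), x(-4)) + 6)**2 = -39943 - ((5 - 1*(-2)) + 6)**2 = -39943 - ((5 + 2) + 6)**2 = -39943 - (7 + 6)**2 = -39943 - 1*13**2 = -39943 - 1*169 = -39943 - 169 = -40112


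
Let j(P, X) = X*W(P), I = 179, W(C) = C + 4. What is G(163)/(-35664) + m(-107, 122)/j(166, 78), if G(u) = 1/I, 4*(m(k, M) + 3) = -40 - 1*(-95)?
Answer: 952961/1175693480 ≈ 0.00081055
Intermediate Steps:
W(C) = 4 + C
m(k, M) = 43/4 (m(k, M) = -3 + (-40 - 1*(-95))/4 = -3 + (-40 + 95)/4 = -3 + (¼)*55 = -3 + 55/4 = 43/4)
j(P, X) = X*(4 + P)
G(u) = 1/179
G(163)/(-35664) + m(-107, 122)/j(166, 78) = (1/179)/(-35664) + 43/(4*((78*(4 + 166)))) = (1/179)*(-1/35664) + 43/(4*((78*170))) = -1/6383856 + (43/4)/13260 = -1/6383856 + (43/4)*(1/13260) = -1/6383856 + 43/53040 = 952961/1175693480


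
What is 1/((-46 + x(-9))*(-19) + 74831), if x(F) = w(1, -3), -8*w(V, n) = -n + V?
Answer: 2/151429 ≈ 1.3208e-5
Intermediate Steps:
w(V, n) = -V/8 + n/8 (w(V, n) = -(-n + V)/8 = -(V - n)/8 = -V/8 + n/8)
x(F) = -½ (x(F) = -⅛*1 + (⅛)*(-3) = -⅛ - 3/8 = -½)
1/((-46 + x(-9))*(-19) + 74831) = 1/((-46 - ½)*(-19) + 74831) = 1/(-93/2*(-19) + 74831) = 1/(1767/2 + 74831) = 1/(151429/2) = 2/151429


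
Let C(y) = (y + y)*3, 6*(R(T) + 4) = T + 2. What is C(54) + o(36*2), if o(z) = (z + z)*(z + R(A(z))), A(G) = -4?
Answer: 10068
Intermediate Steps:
R(T) = -11/3 + T/6 (R(T) = -4 + (T + 2)/6 = -4 + (2 + T)/6 = -4 + (⅓ + T/6) = -11/3 + T/6)
C(y) = 6*y (C(y) = (2*y)*3 = 6*y)
o(z) = 2*z*(-13/3 + z) (o(z) = (z + z)*(z + (-11/3 + (⅙)*(-4))) = (2*z)*(z + (-11/3 - ⅔)) = (2*z)*(z - 13/3) = (2*z)*(-13/3 + z) = 2*z*(-13/3 + z))
C(54) + o(36*2) = 6*54 + 2*(36*2)*(-13 + 3*(36*2))/3 = 324 + (⅔)*72*(-13 + 3*72) = 324 + (⅔)*72*(-13 + 216) = 324 + (⅔)*72*203 = 324 + 9744 = 10068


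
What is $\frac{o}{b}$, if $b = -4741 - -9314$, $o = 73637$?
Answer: $\frac{73637}{4573} \approx 16.103$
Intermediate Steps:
$b = 4573$ ($b = -4741 + 9314 = 4573$)
$\frac{o}{b} = \frac{73637}{4573}$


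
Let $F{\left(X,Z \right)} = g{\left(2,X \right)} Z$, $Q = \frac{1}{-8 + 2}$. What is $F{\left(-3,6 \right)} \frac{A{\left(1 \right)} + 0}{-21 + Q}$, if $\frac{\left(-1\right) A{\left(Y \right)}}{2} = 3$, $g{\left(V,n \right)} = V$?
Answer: $\frac{432}{127} \approx 3.4016$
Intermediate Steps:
$Q = - \frac{1}{6}$ ($Q = \frac{1}{-6} = - \frac{1}{6} \approx -0.16667$)
$A{\left(Y \right)} = -6$ ($A{\left(Y \right)} = \left(-2\right) 3 = -6$)
$F{\left(X,Z \right)} = 2 Z$
$F{\left(-3,6 \right)} \frac{A{\left(1 \right)} + 0}{-21 + Q} = 2 \cdot 6 \frac{-6 + 0}{-21 - \frac{1}{6}} = 12 \left(- \frac{6}{- \frac{127}{6}}\right) = 12 \left(\left(-6\right) \left(- \frac{6}{127}\right)\right) = 12 \cdot \frac{36}{127} = \frac{432}{127}$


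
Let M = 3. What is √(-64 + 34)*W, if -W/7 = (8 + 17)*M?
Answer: -525*I*√30 ≈ -2875.5*I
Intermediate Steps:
W = -525 (W = -7*(8 + 17)*3 = -175*3 = -7*75 = -525)
√(-64 + 34)*W = √(-64 + 34)*(-525) = √(-30)*(-525) = (I*√30)*(-525) = -525*I*√30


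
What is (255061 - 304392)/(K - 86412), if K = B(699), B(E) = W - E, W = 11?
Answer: 49331/87100 ≈ 0.56637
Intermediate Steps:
B(E) = 11 - E
K = -688 (K = 11 - 1*699 = 11 - 699 = -688)
(255061 - 304392)/(K - 86412) = (255061 - 304392)/(-688 - 86412) = -49331/(-87100) = -49331*(-1/87100) = 49331/87100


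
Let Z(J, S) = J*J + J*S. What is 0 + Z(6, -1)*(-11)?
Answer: -330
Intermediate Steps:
Z(J, S) = J**2 + J*S
0 + Z(6, -1)*(-11) = 0 + (6*(6 - 1))*(-11) = 0 + (6*5)*(-11) = 0 + 30*(-11) = 0 - 330 = -330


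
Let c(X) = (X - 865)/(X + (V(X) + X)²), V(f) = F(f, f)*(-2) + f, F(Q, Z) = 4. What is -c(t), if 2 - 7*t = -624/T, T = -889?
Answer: 33490574243/2261151918 ≈ 14.811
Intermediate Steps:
V(f) = -8 + f (V(f) = 4*(-2) + f = -8 + f)
t = 1154/6223 (t = 2/7 - (-624)/(7*(-889)) = 2/7 - (-624)*(-1)/(7*889) = 2/7 - ⅐*624/889 = 2/7 - 624/6223 = 1154/6223 ≈ 0.18544)
c(X) = (-865 + X)/(X + (-8 + 2*X)²) (c(X) = (X - 865)/(X + ((-8 + X) + X)²) = (-865 + X)/(X + (-8 + 2*X)²))
-c(t) = -(-865 + 1154/6223)/(1154/6223 + 4*(-4 + 1154/6223)²) = -(-5381741)/((1154/6223 + 4*(-23738/6223)²)*6223) = -(-5381741)/((1154/6223 + 4*(563492644/38725729))*6223) = -(-5381741)/((1154/6223 + 2253970576/38725729)*6223) = -(-5381741)/(2261151918/38725729*6223) = -38725729*(-5381741)/(2261151918*6223) = -1*(-33490574243/2261151918) = 33490574243/2261151918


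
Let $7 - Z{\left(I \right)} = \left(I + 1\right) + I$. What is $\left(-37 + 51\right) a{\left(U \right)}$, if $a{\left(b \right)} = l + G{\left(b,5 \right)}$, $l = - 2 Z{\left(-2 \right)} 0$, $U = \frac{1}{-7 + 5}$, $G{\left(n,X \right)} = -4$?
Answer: $-56$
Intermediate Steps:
$Z{\left(I \right)} = 6 - 2 I$ ($Z{\left(I \right)} = 7 - \left(\left(I + 1\right) + I\right) = 7 - \left(\left(1 + I\right) + I\right) = 7 - \left(1 + 2 I\right) = 6 - 2 I$)
$U = - \frac{1}{2}$ ($U = \frac{1}{-2} = - \frac{1}{2} \approx -0.5$)
$l = 0$ ($l = - 2 \left(6 - -4\right) 0 = - 2 \left(6 + 4\right) 0 = \left(-2\right) 10 \cdot 0 = \left(-20\right) 0 = 0$)
$a{\left(b \right)} = -4$ ($a{\left(b \right)} = 0 - 4 = -4$)
$\left(-37 + 51\right) a{\left(U \right)} = \left(-37 + 51\right) \left(-4\right) = 14 \left(-4\right) = -56$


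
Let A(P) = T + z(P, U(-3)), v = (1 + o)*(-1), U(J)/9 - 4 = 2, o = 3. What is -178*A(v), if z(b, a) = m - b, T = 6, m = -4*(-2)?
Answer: -3204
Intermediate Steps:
m = 8
U(J) = 54 (U(J) = 36 + 9*2 = 36 + 18 = 54)
z(b, a) = 8 - b
v = -4 (v = (1 + 3)*(-1) = 4*(-1) = -4)
A(P) = 14 - P (A(P) = 6 + (8 - P) = 14 - P)
-178*A(v) = -178*(14 - 1*(-4)) = -178*(14 + 4) = -178*18 = -3204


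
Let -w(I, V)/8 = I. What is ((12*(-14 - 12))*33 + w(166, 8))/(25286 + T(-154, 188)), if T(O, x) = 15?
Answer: -11624/25301 ≈ -0.45943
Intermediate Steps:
w(I, V) = -8*I
((12*(-14 - 12))*33 + w(166, 8))/(25286 + T(-154, 188)) = ((12*(-14 - 12))*33 - 8*166)/(25286 + 15) = ((12*(-26))*33 - 1328)/25301 = (-312*33 - 1328)*(1/25301) = (-10296 - 1328)*(1/25301) = -11624*1/25301 = -11624/25301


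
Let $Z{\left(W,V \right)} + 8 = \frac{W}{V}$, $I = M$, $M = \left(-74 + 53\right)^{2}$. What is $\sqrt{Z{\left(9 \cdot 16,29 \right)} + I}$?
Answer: $\frac{\sqrt{368329}}{29} \approx 20.928$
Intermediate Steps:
$M = 441$ ($M = \left(-21\right)^{2} = 441$)
$I = 441$
$Z{\left(W,V \right)} = -8 + \frac{W}{V}$
$\sqrt{Z{\left(9 \cdot 16,29 \right)} + I} = \sqrt{\left(-8 + \frac{9 \cdot 16}{29}\right) + 441} = \sqrt{\left(-8 + 144 \cdot \frac{1}{29}\right) + 441} = \sqrt{\left(-8 + \frac{144}{29}\right) + 441} = \sqrt{- \frac{88}{29} + 441} = \sqrt{\frac{12701}{29}} = \frac{\sqrt{368329}}{29}$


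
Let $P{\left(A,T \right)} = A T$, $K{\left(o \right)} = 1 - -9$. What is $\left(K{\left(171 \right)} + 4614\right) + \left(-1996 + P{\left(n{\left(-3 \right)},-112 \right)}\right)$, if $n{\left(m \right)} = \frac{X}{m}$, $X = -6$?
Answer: $2404$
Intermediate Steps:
$K{\left(o \right)} = 10$ ($K{\left(o \right)} = 1 + 9 = 10$)
$n{\left(m \right)} = - \frac{6}{m}$
$\left(K{\left(171 \right)} + 4614\right) + \left(-1996 + P{\left(n{\left(-3 \right)},-112 \right)}\right) = \left(10 + 4614\right) - \left(1996 - - \frac{6}{-3} \left(-112\right)\right) = 4624 - \left(1996 - \left(-6\right) \left(- \frac{1}{3}\right) \left(-112\right)\right) = 4624 + \left(-1996 + 2 \left(-112\right)\right) = 4624 - 2220 = 2404$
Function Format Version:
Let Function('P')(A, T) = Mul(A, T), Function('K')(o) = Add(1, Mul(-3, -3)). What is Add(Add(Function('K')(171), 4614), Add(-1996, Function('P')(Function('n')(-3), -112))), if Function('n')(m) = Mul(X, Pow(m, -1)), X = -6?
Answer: 2404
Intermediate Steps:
Function('K')(o) = 10 (Function('K')(o) = Add(1, 9) = 10)
Function('n')(m) = Mul(-6, Pow(m, -1))
Add(Add(Function('K')(171), 4614), Add(-1996, Function('P')(Function('n')(-3), -112))) = Add(Add(10, 4614), Add(-1996, Mul(Mul(-6, Pow(-3, -1)), -112))) = Add(4624, Add(-1996, Mul(Mul(-6, Rational(-1, 3)), -112))) = Add(4624, Add(-1996, Mul(2, -112))) = Add(4624, Add(-1996, -224)) = Add(4624, -2220) = 2404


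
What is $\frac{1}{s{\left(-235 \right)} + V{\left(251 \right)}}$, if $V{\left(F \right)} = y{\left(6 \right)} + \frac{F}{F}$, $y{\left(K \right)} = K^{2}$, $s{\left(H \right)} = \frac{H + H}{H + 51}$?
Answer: $\frac{92}{3639} \approx 0.025282$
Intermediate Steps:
$s{\left(H \right)} = \frac{2 H}{51 + H}$
$V{\left(F \right)} = 37$ ($V{\left(F \right)} = 6^{2} + \frac{F}{F} = 36 + 1 = 37$)
$\frac{1}{s{\left(-235 \right)} + V{\left(251 \right)}} = \frac{1}{2 \left(-235\right) \frac{1}{51 - 235} + 37} = \frac{1}{2 \left(-235\right) \frac{1}{-184} + 37} = \frac{1}{2 \left(-235\right) \left(- \frac{1}{184}\right) + 37} = \frac{1}{\frac{235}{92} + 37} = \frac{1}{\frac{3639}{92}} = \frac{92}{3639}$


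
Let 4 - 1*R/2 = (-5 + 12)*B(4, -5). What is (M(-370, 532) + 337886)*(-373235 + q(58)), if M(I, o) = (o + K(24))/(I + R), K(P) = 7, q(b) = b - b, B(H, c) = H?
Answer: -4792195197465/38 ≈ -1.2611e+11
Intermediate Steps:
R = -48 (R = 8 - 2*(-5 + 12)*4 = 8 - 14*4 = 8 - 2*28 = 8 - 56 = -48)
q(b) = 0
M(I, o) = (7 + o)/(-48 + I) (M(I, o) = (o + 7)/(I - 48) = (7 + o)/(-48 + I))
(M(-370, 532) + 337886)*(-373235 + q(58)) = ((7 + 532)/(-48 - 370) + 337886)*(-373235 + 0) = (539/(-418) + 337886)*(-373235) = (-1/418*539 + 337886)*(-373235) = (-49/38 + 337886)*(-373235) = (12839619/38)*(-373235) = -4792195197465/38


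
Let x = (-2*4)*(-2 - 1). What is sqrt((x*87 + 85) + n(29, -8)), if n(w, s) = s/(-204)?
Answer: 5*sqrt(226083)/51 ≈ 46.616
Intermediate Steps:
n(w, s) = -s/204 (n(w, s) = s*(-1/204) = -s/204)
x = 24 (x = -8*(-3) = 24)
sqrt((x*87 + 85) + n(29, -8)) = sqrt((24*87 + 85) - 1/204*(-8)) = sqrt((2088 + 85) + 2/51) = sqrt(2173 + 2/51) = sqrt(110825/51) = 5*sqrt(226083)/51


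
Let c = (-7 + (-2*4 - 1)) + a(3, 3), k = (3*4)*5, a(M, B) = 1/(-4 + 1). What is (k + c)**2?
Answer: 17161/9 ≈ 1906.8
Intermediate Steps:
a(M, B) = -1/3 (a(M, B) = 1/(-3) = -1/3)
k = 60 (k = 12*5 = 60)
c = -49/3 (c = (-7 + (-2*4 - 1)) - 1/3 = (-7 + (-8 - 1)) - 1/3 = (-7 - 9) - 1/3 = -16 - 1/3 = -49/3 ≈ -16.333)
(k + c)**2 = (60 - 49/3)**2 = (131/3)**2 = 17161/9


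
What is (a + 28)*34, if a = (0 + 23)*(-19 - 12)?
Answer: -23290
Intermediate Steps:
a = -713 (a = 23*(-31) = -713)
(a + 28)*34 = (-713 + 28)*34 = -685*34 = -23290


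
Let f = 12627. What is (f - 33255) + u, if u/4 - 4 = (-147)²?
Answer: 65824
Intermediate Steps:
u = 86452 (u = 16 + 4*(-147)² = 16 + 4*21609 = 16 + 86436 = 86452)
(f - 33255) + u = (12627 - 33255) + 86452 = -20628 + 86452 = 65824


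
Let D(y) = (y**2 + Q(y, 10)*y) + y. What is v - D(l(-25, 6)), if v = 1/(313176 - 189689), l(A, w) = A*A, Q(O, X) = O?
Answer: -96551398124/123487 ≈ -7.8188e+5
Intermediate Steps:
l(A, w) = A**2
v = 1/123487 ≈ 8.0980e-6
D(y) = y + 2*y**2 (D(y) = (y**2 + y*y) + y = (y**2 + y**2) + y = 2*y**2 + y = y + 2*y**2)
v - D(l(-25, 6)) = 1/123487 - (-25)**2*(1 + 2*(-25)**2) = 1/123487 - 625*(1 + 2*625) = 1/123487 - 625*(1 + 1250) = 1/123487 - 625*1251 = 1/123487 - 1*781875 = 1/123487 - 781875 = -96551398124/123487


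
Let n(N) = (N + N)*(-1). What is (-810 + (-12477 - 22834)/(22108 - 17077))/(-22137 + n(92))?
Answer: 4110421/112296951 ≈ 0.036603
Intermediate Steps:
n(N) = -2*N (n(N) = (2*N)*(-1) = -2*N)
(-810 + (-12477 - 22834)/(22108 - 17077))/(-22137 + n(92)) = (-810 + (-12477 - 22834)/(22108 - 17077))/(-22137 - 2*92) = (-810 - 35311/5031)/(-22137 - 184) = (-810 - 35311*1/5031)/(-22321) = (-810 - 35311/5031)*(-1/22321) = -4110421/5031*(-1/22321) = 4110421/112296951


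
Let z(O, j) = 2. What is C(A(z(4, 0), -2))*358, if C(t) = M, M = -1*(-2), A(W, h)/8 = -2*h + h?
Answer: 716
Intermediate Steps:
A(W, h) = -8*h (A(W, h) = 8*(-2*h + h) = 8*(-h) = -8*h)
M = 2
C(t) = 2
C(A(z(4, 0), -2))*358 = 2*358 = 716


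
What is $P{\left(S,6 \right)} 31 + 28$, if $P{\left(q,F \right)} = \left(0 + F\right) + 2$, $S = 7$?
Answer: $276$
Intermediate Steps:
$P{\left(q,F \right)} = 2 + F$ ($P{\left(q,F \right)} = F + 2 = 2 + F$)
$P{\left(S,6 \right)} 31 + 28 = \left(2 + 6\right) 31 + 28 = 8 \cdot 31 + 28 = 248 + 28 = 276$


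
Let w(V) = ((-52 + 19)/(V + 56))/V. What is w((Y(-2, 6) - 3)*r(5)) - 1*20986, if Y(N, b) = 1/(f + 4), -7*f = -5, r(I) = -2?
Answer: -7846449505/373888 ≈ -20986.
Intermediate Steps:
f = 5/7 (f = -⅐*(-5) = 5/7 ≈ 0.71429)
Y(N, b) = 7/33 (Y(N, b) = 1/(5/7 + 4) = 1/(33/7) = 7/33)
w(V) = -33/(V*(56 + V)) (w(V) = (-33/(56 + V))/V = -33/(V*(56 + V)))
w((Y(-2, 6) - 3)*r(5)) - 1*20986 = -33/(((7/33 - 3)*(-2))*(56 + (7/33 - 3)*(-2))) - 1*20986 = -33/(((-92/33*(-2)))*(56 - 92/33*(-2))) - 20986 = -33/(184/33*(56 + 184/33)) - 20986 = -33*33/184/2032/33 - 20986 = -33*33/184*33/2032 - 20986 = -35937/373888 - 20986 = -7846449505/373888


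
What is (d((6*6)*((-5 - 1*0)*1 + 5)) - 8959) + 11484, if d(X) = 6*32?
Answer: 2717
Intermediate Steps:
d(X) = 192
(d((6*6)*((-5 - 1*0)*1 + 5)) - 8959) + 11484 = (192 - 8959) + 11484 = -8767 + 11484 = 2717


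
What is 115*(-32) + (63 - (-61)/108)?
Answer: -390575/108 ≈ -3616.4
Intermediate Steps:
115*(-32) + (63 - (-61)/108) = -3680 + (63 - (-61)/108) = -3680 + (63 - 1*(-61/108)) = -3680 + (63 + 61/108) = -3680 + 6865/108 = -390575/108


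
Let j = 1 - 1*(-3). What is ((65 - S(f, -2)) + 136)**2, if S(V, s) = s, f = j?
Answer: 41209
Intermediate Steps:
j = 4 (j = 1 + 3 = 4)
f = 4
((65 - S(f, -2)) + 136)**2 = ((65 - 1*(-2)) + 136)**2 = ((65 + 2) + 136)**2 = (67 + 136)**2 = 203**2 = 41209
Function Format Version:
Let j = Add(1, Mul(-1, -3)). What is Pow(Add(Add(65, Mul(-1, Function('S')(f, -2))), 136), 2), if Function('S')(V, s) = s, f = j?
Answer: 41209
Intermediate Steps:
j = 4 (j = Add(1, 3) = 4)
f = 4
Pow(Add(Add(65, Mul(-1, Function('S')(f, -2))), 136), 2) = Pow(Add(Add(65, Mul(-1, -2)), 136), 2) = Pow(Add(Add(65, 2), 136), 2) = Pow(Add(67, 136), 2) = Pow(203, 2) = 41209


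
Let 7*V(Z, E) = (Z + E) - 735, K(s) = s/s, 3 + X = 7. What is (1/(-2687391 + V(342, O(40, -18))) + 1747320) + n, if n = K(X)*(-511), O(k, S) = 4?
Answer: 32861191005927/18812126 ≈ 1.7468e+6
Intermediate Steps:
X = 4 (X = -3 + 7 = 4)
K(s) = 1
V(Z, E) = -105 + E/7 + Z/7 (V(Z, E) = ((Z + E) - 735)/7 = ((E + Z) - 735)/7 = (-735 + E + Z)/7 = -105 + E/7 + Z/7)
n = -511 (n = 1*(-511) = -511)
(1/(-2687391 + V(342, O(40, -18))) + 1747320) + n = (1/(-2687391 + (-105 + (⅐)*4 + (⅐)*342)) + 1747320) - 511 = (1/(-2687391 + (-105 + 4/7 + 342/7)) + 1747320) - 511 = (1/(-2687391 - 389/7) + 1747320) - 511 = (1/(-18812126/7) + 1747320) - 511 = (-7/18812126 + 1747320) - 511 = 32870804002313/18812126 - 511 = 32861191005927/18812126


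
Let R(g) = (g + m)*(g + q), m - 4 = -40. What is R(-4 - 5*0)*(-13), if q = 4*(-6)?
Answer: -14560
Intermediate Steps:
m = -36 (m = 4 - 40 = -36)
q = -24
R(g) = (-36 + g)*(-24 + g) (R(g) = (g - 36)*(g - 24) = (-36 + g)*(-24 + g))
R(-4 - 5*0)*(-13) = (864 + (-4 - 5*0)² - 60*(-4 - 5*0))*(-13) = (864 + (-4 + 0)² - 60*(-4 + 0))*(-13) = (864 + (-4)² - 60*(-4))*(-13) = (864 + 16 + 240)*(-13) = 1120*(-13) = -14560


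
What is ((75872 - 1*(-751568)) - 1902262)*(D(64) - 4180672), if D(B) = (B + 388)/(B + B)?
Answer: 71895591118701/16 ≈ 4.4935e+12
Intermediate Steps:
D(B) = (388 + B)/(2*B) (D(B) = (388 + B)/((2*B)) = (388 + B)*(1/(2*B)) = (388 + B)/(2*B))
((75872 - 1*(-751568)) - 1902262)*(D(64) - 4180672) = ((75872 - 1*(-751568)) - 1902262)*((½)*(388 + 64)/64 - 4180672) = ((75872 + 751568) - 1902262)*((½)*(1/64)*452 - 4180672) = (827440 - 1902262)*(113/32 - 4180672) = -1074822*(-133781391/32) = 71895591118701/16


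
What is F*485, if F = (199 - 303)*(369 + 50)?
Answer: -21134360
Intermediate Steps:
F = -43576 (F = -104*419 = -43576)
F*485 = -43576*485 = -21134360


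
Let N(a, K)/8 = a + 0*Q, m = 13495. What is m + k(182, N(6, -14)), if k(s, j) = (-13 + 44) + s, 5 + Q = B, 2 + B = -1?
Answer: 13708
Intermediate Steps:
B = -3 (B = -2 - 1 = -3)
Q = -8 (Q = -5 - 3 = -8)
N(a, K) = 8*a (N(a, K) = 8*(a + 0*(-8)) = 8*(a + 0) = 8*a)
k(s, j) = 31 + s
m + k(182, N(6, -14)) = 13495 + (31 + 182) = 13495 + 213 = 13708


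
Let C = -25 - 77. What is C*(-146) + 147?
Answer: 15039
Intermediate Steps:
C = -102
C*(-146) + 147 = -102*(-146) + 147 = 14892 + 147 = 15039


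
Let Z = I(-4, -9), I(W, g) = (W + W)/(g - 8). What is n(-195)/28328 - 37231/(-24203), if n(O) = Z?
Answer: 2241218710/1456947991 ≈ 1.5383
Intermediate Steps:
I(W, g) = 2*W/(-8 + g) (I(W, g) = (2*W)/(-8 + g) = 2*W/(-8 + g))
Z = 8/17 (Z = 2*(-4)/(-8 - 9) = 2*(-4)/(-17) = 2*(-4)*(-1/17) = 8/17 ≈ 0.47059)
n(O) = 8/17
n(-195)/28328 - 37231/(-24203) = (8/17)/28328 - 37231/(-24203) = (8/17)*(1/28328) - 37231*(-1/24203) = 1/60197 + 37231/24203 = 2241218710/1456947991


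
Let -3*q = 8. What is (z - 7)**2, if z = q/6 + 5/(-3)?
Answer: 6724/81 ≈ 83.012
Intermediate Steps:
q = -8/3 (q = -1/3*8 = -8/3 ≈ -2.6667)
z = -19/9 (z = -8/3/6 + 5/(-3) = -8/3*1/6 + 5*(-1/3) = -4/9 - 5/3 = -19/9 ≈ -2.1111)
(z - 7)**2 = (-19/9 - 7)**2 = (-82/9)**2 = 6724/81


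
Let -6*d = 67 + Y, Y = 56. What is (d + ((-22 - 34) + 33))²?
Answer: 7569/4 ≈ 1892.3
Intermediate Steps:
d = -41/2 (d = -(67 + 56)/6 = -⅙*123 = -41/2 ≈ -20.500)
(d + ((-22 - 34) + 33))² = (-41/2 + ((-22 - 34) + 33))² = (-41/2 + (-56 + 33))² = (-41/2 - 23)² = (-87/2)² = 7569/4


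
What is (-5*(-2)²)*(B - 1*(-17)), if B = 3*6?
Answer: -700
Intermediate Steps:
B = 18
(-5*(-2)²)*(B - 1*(-17)) = (-5*(-2)²)*(18 - 1*(-17)) = (-5*4)*(18 + 17) = -20*35 = -700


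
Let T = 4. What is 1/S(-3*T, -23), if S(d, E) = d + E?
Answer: -1/35 ≈ -0.028571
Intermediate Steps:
S(d, E) = E + d
1/S(-3*T, -23) = 1/(-23 - 3*4) = 1/(-23 - 12) = 1/(-35) = -1/35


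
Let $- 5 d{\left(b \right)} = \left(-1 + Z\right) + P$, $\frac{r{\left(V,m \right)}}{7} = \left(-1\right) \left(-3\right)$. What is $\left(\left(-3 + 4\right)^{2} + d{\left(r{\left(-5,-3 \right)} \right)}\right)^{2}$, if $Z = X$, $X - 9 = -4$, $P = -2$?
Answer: $\frac{9}{25} \approx 0.36$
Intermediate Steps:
$X = 5$ ($X = 9 - 4 = 5$)
$r{\left(V,m \right)} = 21$ ($r{\left(V,m \right)} = 7 \left(\left(-1\right) \left(-3\right)\right) = 7 \cdot 3 = 21$)
$Z = 5$
$d{\left(b \right)} = - \frac{2}{5}$ ($d{\left(b \right)} = - \frac{\left(-1 + 5\right) - 2}{5} = - \frac{4 - 2}{5} = \left(- \frac{1}{5}\right) 2 = - \frac{2}{5}$)
$\left(\left(-3 + 4\right)^{2} + d{\left(r{\left(-5,-3 \right)} \right)}\right)^{2} = \left(\left(-3 + 4\right)^{2} - \frac{2}{5}\right)^{2} = \left(1^{2} - \frac{2}{5}\right)^{2} = \left(1 - \frac{2}{5}\right)^{2} = \left(\frac{3}{5}\right)^{2} = \frac{9}{25}$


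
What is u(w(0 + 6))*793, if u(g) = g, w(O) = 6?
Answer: 4758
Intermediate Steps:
u(w(0 + 6))*793 = 6*793 = 4758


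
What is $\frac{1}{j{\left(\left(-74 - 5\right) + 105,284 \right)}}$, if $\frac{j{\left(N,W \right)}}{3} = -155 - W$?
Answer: $- \frac{1}{1317} \approx -0.0007593$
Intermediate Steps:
$j{\left(N,W \right)} = -465 - 3 W$ ($j{\left(N,W \right)} = 3 \left(-155 - W\right) = -465 - 3 W$)
$\frac{1}{j{\left(\left(-74 - 5\right) + 105,284 \right)}} = \frac{1}{-465 - 852} = \frac{1}{-1317} = - \frac{1}{1317}$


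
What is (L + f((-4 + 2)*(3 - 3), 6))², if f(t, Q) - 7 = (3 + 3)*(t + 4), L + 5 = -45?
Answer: 361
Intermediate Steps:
L = -50 (L = -5 - 45 = -50)
f(t, Q) = 31 + 6*t (f(t, Q) = 7 + (3 + 3)*(t + 4) = 7 + 6*(4 + t) = 7 + (24 + 6*t) = 31 + 6*t)
(L + f((-4 + 2)*(3 - 3), 6))² = (-50 + (31 + 6*((-4 + 2)*(3 - 3))))² = (-50 + (31 + 6*(-2*0)))² = (-50 + (31 + 6*0))² = (-50 + (31 + 0))² = (-50 + 31)² = (-19)² = 361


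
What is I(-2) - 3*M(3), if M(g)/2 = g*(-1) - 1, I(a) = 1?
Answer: 25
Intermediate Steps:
M(g) = -2 - 2*g (M(g) = 2*(g*(-1) - 1) = 2*(-g - 1) = 2*(-1 - g) = -2 - 2*g)
I(-2) - 3*M(3) = 1 - 3*(-2 - 2*3) = 1 - 3*(-2 - 6) = 1 - 3*(-8) = 1 + 24 = 25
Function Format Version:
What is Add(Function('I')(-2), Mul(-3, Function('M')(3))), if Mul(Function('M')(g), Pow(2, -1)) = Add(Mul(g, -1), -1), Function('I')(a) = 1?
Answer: 25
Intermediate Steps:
Function('M')(g) = Add(-2, Mul(-2, g)) (Function('M')(g) = Mul(2, Add(Mul(g, -1), -1)) = Mul(2, Add(Mul(-1, g), -1)) = Mul(2, Add(-1, Mul(-1, g))) = Add(-2, Mul(-2, g)))
Add(Function('I')(-2), Mul(-3, Function('M')(3))) = Add(1, Mul(-3, Add(-2, Mul(-2, 3)))) = Add(1, Mul(-3, Add(-2, -6))) = Add(1, Mul(-3, -8)) = Add(1, 24) = 25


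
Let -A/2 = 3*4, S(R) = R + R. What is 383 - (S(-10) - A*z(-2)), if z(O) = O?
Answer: 451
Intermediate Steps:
S(R) = 2*R
A = -24 (A = -6*4 = -2*12 = -24)
383 - (S(-10) - A*z(-2)) = 383 - (2*(-10) - (-24)*(-2)) = 383 - (-20 - 1*48) = 383 - (-20 - 48) = 383 - 1*(-68) = 383 + 68 = 451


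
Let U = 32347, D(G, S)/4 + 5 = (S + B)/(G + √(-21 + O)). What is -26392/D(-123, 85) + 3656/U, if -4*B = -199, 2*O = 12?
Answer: 315200056117904/291123032347 - 14225288*I*√15/9000001 ≈ 1082.7 - 6.1216*I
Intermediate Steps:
O = 6 (O = (½)*12 = 6)
B = 199/4 (B = -¼*(-199) = 199/4 ≈ 49.750)
D(G, S) = -20 + 4*(199/4 + S)/(G + I*√15) (D(G, S) = -20 + 4*((S + 199/4)/(G + √(-21 + 6))) = -20 + 4*((199/4 + S)/(G + √(-15))) = -20 + 4*((199/4 + S)/(G + I*√15)) = -20 + 4*(199/4 + S)/(G + I*√15))
-26392/D(-123, 85) + 3656/U = -26392*(-123 + I*√15)/(199 - 20*(-123) + 4*85 - 20*I*√15) + 3656/32347 = -26392*(-123 + I*√15)/(199 + 2460 + 340 - 20*I*√15) + 3656*(1/32347) = -26392*(-123 + I*√15)/(2999 - 20*I*√15) + 3656/32347 = 3656/32347 - 26392*(-123 + I*√15)/(2999 - 20*I*√15)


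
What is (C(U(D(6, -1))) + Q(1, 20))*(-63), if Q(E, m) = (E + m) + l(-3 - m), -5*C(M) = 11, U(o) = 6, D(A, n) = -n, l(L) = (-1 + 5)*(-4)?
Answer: -882/5 ≈ -176.40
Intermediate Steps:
l(L) = -16 (l(L) = 4*(-4) = -16)
C(M) = -11/5 (C(M) = -1/5*11 = -11/5)
Q(E, m) = -16 + E + m (Q(E, m) = (E + m) - 16 = -16 + E + m)
(C(U(D(6, -1))) + Q(1, 20))*(-63) = (-11/5 + (-16 + 1 + 20))*(-63) = (-11/5 + 5)*(-63) = (14/5)*(-63) = -882/5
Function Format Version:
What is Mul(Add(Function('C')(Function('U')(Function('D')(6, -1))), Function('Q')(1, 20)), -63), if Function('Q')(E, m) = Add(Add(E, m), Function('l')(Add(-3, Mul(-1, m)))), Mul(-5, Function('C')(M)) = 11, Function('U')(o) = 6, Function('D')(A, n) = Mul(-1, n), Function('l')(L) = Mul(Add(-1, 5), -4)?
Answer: Rational(-882, 5) ≈ -176.40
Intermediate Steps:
Function('l')(L) = -16 (Function('l')(L) = Mul(4, -4) = -16)
Function('C')(M) = Rational(-11, 5) (Function('C')(M) = Mul(Rational(-1, 5), 11) = Rational(-11, 5))
Function('Q')(E, m) = Add(-16, E, m) (Function('Q')(E, m) = Add(Add(E, m), -16) = Add(-16, E, m))
Mul(Add(Function('C')(Function('U')(Function('D')(6, -1))), Function('Q')(1, 20)), -63) = Mul(Add(Rational(-11, 5), Add(-16, 1, 20)), -63) = Mul(Add(Rational(-11, 5), 5), -63) = Mul(Rational(14, 5), -63) = Rational(-882, 5)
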